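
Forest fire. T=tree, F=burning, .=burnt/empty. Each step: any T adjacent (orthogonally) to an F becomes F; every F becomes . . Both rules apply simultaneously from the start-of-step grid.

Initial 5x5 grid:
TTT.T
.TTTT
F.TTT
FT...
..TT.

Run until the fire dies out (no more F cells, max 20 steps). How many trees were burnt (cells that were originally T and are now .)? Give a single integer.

Step 1: +1 fires, +2 burnt (F count now 1)
Step 2: +0 fires, +1 burnt (F count now 0)
Fire out after step 2
Initially T: 14, now '.': 12
Total burnt (originally-T cells now '.'): 1

Answer: 1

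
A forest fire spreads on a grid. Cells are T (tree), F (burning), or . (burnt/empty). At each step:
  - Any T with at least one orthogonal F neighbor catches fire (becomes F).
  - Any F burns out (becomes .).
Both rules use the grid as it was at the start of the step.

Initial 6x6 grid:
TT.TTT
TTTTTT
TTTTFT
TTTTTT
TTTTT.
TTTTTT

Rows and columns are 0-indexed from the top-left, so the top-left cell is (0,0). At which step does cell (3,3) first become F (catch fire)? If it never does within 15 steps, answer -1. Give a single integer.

Step 1: cell (3,3)='T' (+4 fires, +1 burnt)
Step 2: cell (3,3)='F' (+7 fires, +4 burnt)
  -> target ignites at step 2
Step 3: cell (3,3)='.' (+7 fires, +7 burnt)
Step 4: cell (3,3)='.' (+6 fires, +7 burnt)
Step 5: cell (3,3)='.' (+5 fires, +6 burnt)
Step 6: cell (3,3)='.' (+3 fires, +5 burnt)
Step 7: cell (3,3)='.' (+1 fires, +3 burnt)
Step 8: cell (3,3)='.' (+0 fires, +1 burnt)
  fire out at step 8

2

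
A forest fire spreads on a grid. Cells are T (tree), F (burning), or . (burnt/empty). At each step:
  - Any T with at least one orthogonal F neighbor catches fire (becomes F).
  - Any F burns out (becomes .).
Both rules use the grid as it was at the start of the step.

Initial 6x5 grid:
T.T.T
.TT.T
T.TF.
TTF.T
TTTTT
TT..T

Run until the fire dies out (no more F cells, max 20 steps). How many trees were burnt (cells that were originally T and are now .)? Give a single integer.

Answer: 16

Derivation:
Step 1: +3 fires, +2 burnt (F count now 3)
Step 2: +4 fires, +3 burnt (F count now 4)
Step 3: +6 fires, +4 burnt (F count now 6)
Step 4: +3 fires, +6 burnt (F count now 3)
Step 5: +0 fires, +3 burnt (F count now 0)
Fire out after step 5
Initially T: 19, now '.': 27
Total burnt (originally-T cells now '.'): 16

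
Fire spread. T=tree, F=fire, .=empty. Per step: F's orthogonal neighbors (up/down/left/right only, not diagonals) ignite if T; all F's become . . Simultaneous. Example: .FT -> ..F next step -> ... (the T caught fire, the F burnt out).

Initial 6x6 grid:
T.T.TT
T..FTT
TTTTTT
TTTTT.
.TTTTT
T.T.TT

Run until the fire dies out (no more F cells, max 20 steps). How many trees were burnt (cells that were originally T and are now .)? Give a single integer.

Step 1: +2 fires, +1 burnt (F count now 2)
Step 2: +5 fires, +2 burnt (F count now 5)
Step 3: +6 fires, +5 burnt (F count now 6)
Step 4: +4 fires, +6 burnt (F count now 4)
Step 5: +6 fires, +4 burnt (F count now 6)
Step 6: +2 fires, +6 burnt (F count now 2)
Step 7: +0 fires, +2 burnt (F count now 0)
Fire out after step 7
Initially T: 27, now '.': 34
Total burnt (originally-T cells now '.'): 25

Answer: 25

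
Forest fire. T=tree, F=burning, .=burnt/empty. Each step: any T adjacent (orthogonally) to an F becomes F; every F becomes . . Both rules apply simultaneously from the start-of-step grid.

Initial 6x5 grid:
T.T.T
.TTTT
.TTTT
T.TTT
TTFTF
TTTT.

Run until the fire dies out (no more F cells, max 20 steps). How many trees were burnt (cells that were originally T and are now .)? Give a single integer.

Step 1: +5 fires, +2 burnt (F count now 5)
Step 2: +6 fires, +5 burnt (F count now 6)
Step 3: +6 fires, +6 burnt (F count now 6)
Step 4: +4 fires, +6 burnt (F count now 4)
Step 5: +0 fires, +4 burnt (F count now 0)
Fire out after step 5
Initially T: 22, now '.': 29
Total burnt (originally-T cells now '.'): 21

Answer: 21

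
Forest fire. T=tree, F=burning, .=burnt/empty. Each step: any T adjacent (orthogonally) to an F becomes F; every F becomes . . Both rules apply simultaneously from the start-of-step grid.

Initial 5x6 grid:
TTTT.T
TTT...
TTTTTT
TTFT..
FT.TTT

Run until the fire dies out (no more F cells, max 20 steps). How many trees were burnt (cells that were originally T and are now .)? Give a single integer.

Step 1: +5 fires, +2 burnt (F count now 5)
Step 2: +5 fires, +5 burnt (F count now 5)
Step 3: +5 fires, +5 burnt (F count now 5)
Step 4: +5 fires, +5 burnt (F count now 5)
Step 5: +0 fires, +5 burnt (F count now 0)
Fire out after step 5
Initially T: 21, now '.': 29
Total burnt (originally-T cells now '.'): 20

Answer: 20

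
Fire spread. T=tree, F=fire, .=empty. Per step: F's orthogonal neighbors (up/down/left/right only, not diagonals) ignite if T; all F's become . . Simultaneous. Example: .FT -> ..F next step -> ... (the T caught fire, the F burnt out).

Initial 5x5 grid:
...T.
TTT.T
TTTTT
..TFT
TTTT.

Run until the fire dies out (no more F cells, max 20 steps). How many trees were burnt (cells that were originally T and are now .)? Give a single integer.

Answer: 15

Derivation:
Step 1: +4 fires, +1 burnt (F count now 4)
Step 2: +3 fires, +4 burnt (F count now 3)
Step 3: +4 fires, +3 burnt (F count now 4)
Step 4: +3 fires, +4 burnt (F count now 3)
Step 5: +1 fires, +3 burnt (F count now 1)
Step 6: +0 fires, +1 burnt (F count now 0)
Fire out after step 6
Initially T: 16, now '.': 24
Total burnt (originally-T cells now '.'): 15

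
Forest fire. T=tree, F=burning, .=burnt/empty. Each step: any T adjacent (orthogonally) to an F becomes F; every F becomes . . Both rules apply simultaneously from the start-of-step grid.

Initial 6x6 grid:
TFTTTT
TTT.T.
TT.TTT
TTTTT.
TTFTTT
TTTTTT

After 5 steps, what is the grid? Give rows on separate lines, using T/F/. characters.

Step 1: 7 trees catch fire, 2 burn out
  F.FTTT
  TFT.T.
  TT.TTT
  TTFTT.
  TF.FTT
  TTFTTT
Step 2: 10 trees catch fire, 7 burn out
  ...FTT
  F.F.T.
  TF.TTT
  TF.FT.
  F...FT
  TF.FTT
Step 3: 8 trees catch fire, 10 burn out
  ....FT
  ....T.
  F..FTT
  F...F.
  .....F
  F...FT
Step 4: 4 trees catch fire, 8 burn out
  .....F
  ....F.
  ....FT
  ......
  ......
  .....F
Step 5: 1 trees catch fire, 4 burn out
  ......
  ......
  .....F
  ......
  ......
  ......

......
......
.....F
......
......
......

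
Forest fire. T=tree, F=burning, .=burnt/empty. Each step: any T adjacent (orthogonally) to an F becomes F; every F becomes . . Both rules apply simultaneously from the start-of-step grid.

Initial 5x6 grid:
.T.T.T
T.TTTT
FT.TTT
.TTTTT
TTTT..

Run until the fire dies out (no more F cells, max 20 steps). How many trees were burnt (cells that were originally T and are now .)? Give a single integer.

Step 1: +2 fires, +1 burnt (F count now 2)
Step 2: +1 fires, +2 burnt (F count now 1)
Step 3: +2 fires, +1 burnt (F count now 2)
Step 4: +3 fires, +2 burnt (F count now 3)
Step 5: +3 fires, +3 burnt (F count now 3)
Step 6: +3 fires, +3 burnt (F count now 3)
Step 7: +4 fires, +3 burnt (F count now 4)
Step 8: +1 fires, +4 burnt (F count now 1)
Step 9: +1 fires, +1 burnt (F count now 1)
Step 10: +0 fires, +1 burnt (F count now 0)
Fire out after step 10
Initially T: 21, now '.': 29
Total burnt (originally-T cells now '.'): 20

Answer: 20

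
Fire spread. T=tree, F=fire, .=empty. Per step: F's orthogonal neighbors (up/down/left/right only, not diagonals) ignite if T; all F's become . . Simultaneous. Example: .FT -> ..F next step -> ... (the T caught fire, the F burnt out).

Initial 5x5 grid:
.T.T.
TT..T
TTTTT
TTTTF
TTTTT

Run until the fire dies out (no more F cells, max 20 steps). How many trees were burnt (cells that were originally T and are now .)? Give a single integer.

Step 1: +3 fires, +1 burnt (F count now 3)
Step 2: +4 fires, +3 burnt (F count now 4)
Step 3: +3 fires, +4 burnt (F count now 3)
Step 4: +3 fires, +3 burnt (F count now 3)
Step 5: +3 fires, +3 burnt (F count now 3)
Step 6: +2 fires, +3 burnt (F count now 2)
Step 7: +0 fires, +2 burnt (F count now 0)
Fire out after step 7
Initially T: 19, now '.': 24
Total burnt (originally-T cells now '.'): 18

Answer: 18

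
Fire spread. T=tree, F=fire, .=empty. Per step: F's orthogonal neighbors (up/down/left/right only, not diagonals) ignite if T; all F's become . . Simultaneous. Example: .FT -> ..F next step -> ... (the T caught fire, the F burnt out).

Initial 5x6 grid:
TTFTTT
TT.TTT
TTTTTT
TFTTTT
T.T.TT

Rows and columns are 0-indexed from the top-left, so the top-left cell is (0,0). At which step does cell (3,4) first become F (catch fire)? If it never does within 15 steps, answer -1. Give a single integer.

Step 1: cell (3,4)='T' (+5 fires, +2 burnt)
Step 2: cell (3,4)='T' (+9 fires, +5 burnt)
Step 3: cell (3,4)='F' (+5 fires, +9 burnt)
  -> target ignites at step 3
Step 4: cell (3,4)='.' (+4 fires, +5 burnt)
Step 5: cell (3,4)='.' (+2 fires, +4 burnt)
Step 6: cell (3,4)='.' (+0 fires, +2 burnt)
  fire out at step 6

3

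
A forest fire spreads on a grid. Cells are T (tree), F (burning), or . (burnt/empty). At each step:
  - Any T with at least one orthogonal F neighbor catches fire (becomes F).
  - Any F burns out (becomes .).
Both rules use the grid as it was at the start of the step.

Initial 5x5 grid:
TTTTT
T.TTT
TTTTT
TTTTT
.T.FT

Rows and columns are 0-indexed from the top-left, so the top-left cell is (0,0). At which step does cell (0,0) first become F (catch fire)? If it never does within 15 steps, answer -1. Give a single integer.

Step 1: cell (0,0)='T' (+2 fires, +1 burnt)
Step 2: cell (0,0)='T' (+3 fires, +2 burnt)
Step 3: cell (0,0)='T' (+4 fires, +3 burnt)
Step 4: cell (0,0)='T' (+6 fires, +4 burnt)
Step 5: cell (0,0)='T' (+3 fires, +6 burnt)
Step 6: cell (0,0)='T' (+2 fires, +3 burnt)
Step 7: cell (0,0)='F' (+1 fires, +2 burnt)
  -> target ignites at step 7
Step 8: cell (0,0)='.' (+0 fires, +1 burnt)
  fire out at step 8

7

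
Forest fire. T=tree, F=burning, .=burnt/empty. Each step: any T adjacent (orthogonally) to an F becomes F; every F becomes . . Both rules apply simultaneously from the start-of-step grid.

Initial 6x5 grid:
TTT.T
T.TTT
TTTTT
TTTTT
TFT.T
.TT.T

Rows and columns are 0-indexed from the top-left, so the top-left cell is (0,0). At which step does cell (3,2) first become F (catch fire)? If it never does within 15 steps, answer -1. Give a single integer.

Step 1: cell (3,2)='T' (+4 fires, +1 burnt)
Step 2: cell (3,2)='F' (+4 fires, +4 burnt)
  -> target ignites at step 2
Step 3: cell (3,2)='.' (+3 fires, +4 burnt)
Step 4: cell (3,2)='.' (+4 fires, +3 burnt)
Step 5: cell (3,2)='.' (+5 fires, +4 burnt)
Step 6: cell (3,2)='.' (+3 fires, +5 burnt)
Step 7: cell (3,2)='.' (+1 fires, +3 burnt)
Step 8: cell (3,2)='.' (+0 fires, +1 burnt)
  fire out at step 8

2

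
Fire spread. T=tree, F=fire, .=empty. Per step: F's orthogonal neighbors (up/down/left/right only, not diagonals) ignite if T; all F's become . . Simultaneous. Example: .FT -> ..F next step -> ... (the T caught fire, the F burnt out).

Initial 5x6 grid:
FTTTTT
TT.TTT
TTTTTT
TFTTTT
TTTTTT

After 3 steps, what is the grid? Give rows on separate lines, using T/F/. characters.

Step 1: 6 trees catch fire, 2 burn out
  .FTTTT
  FT.TTT
  TFTTTT
  F.FTTT
  TFTTTT
Step 2: 7 trees catch fire, 6 burn out
  ..FTTT
  .F.TTT
  F.FTTT
  ...FTT
  F.FTTT
Step 3: 4 trees catch fire, 7 burn out
  ...FTT
  ...TTT
  ...FTT
  ....FT
  ...FTT

...FTT
...TTT
...FTT
....FT
...FTT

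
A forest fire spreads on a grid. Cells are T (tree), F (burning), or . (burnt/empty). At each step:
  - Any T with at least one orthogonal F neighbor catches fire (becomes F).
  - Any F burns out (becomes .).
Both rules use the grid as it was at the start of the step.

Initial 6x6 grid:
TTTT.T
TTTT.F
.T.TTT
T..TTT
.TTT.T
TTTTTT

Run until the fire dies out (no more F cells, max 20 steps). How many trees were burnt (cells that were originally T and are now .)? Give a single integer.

Step 1: +2 fires, +1 burnt (F count now 2)
Step 2: +2 fires, +2 burnt (F count now 2)
Step 3: +3 fires, +2 burnt (F count now 3)
Step 4: +3 fires, +3 burnt (F count now 3)
Step 5: +4 fires, +3 burnt (F count now 4)
Step 6: +4 fires, +4 burnt (F count now 4)
Step 7: +5 fires, +4 burnt (F count now 5)
Step 8: +2 fires, +5 burnt (F count now 2)
Step 9: +1 fires, +2 burnt (F count now 1)
Step 10: +0 fires, +1 burnt (F count now 0)
Fire out after step 10
Initially T: 27, now '.': 35
Total burnt (originally-T cells now '.'): 26

Answer: 26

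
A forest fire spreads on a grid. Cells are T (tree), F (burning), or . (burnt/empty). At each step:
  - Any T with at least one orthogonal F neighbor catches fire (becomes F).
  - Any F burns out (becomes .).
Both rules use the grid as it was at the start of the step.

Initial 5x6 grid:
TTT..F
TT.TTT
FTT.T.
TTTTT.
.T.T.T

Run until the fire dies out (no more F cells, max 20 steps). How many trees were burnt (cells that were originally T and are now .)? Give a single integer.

Step 1: +4 fires, +2 burnt (F count now 4)
Step 2: +5 fires, +4 burnt (F count now 5)
Step 3: +5 fires, +5 burnt (F count now 5)
Step 4: +3 fires, +5 burnt (F count now 3)
Step 5: +1 fires, +3 burnt (F count now 1)
Step 6: +0 fires, +1 burnt (F count now 0)
Fire out after step 6
Initially T: 19, now '.': 29
Total burnt (originally-T cells now '.'): 18

Answer: 18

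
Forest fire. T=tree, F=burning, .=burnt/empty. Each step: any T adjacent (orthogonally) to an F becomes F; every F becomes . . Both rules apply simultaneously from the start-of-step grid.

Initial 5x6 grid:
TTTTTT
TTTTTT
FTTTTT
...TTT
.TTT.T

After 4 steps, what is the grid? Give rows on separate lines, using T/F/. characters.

Step 1: 2 trees catch fire, 1 burn out
  TTTTTT
  FTTTTT
  .FTTTT
  ...TTT
  .TTT.T
Step 2: 3 trees catch fire, 2 burn out
  FTTTTT
  .FTTTT
  ..FTTT
  ...TTT
  .TTT.T
Step 3: 3 trees catch fire, 3 burn out
  .FTTTT
  ..FTTT
  ...FTT
  ...TTT
  .TTT.T
Step 4: 4 trees catch fire, 3 burn out
  ..FTTT
  ...FTT
  ....FT
  ...FTT
  .TTT.T

..FTTT
...FTT
....FT
...FTT
.TTT.T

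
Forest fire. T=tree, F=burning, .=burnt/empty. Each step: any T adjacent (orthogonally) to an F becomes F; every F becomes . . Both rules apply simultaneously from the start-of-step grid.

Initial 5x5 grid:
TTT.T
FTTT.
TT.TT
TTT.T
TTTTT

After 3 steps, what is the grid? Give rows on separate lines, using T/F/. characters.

Step 1: 3 trees catch fire, 1 burn out
  FTT.T
  .FTT.
  FT.TT
  TTT.T
  TTTTT
Step 2: 4 trees catch fire, 3 burn out
  .FT.T
  ..FT.
  .F.TT
  FTT.T
  TTTTT
Step 3: 4 trees catch fire, 4 burn out
  ..F.T
  ...F.
  ...TT
  .FT.T
  FTTTT

..F.T
...F.
...TT
.FT.T
FTTTT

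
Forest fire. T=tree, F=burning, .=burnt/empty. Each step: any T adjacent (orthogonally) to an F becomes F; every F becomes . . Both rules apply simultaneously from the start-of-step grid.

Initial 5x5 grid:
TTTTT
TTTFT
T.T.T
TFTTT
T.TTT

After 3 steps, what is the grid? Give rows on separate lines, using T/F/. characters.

Step 1: 5 trees catch fire, 2 burn out
  TTTFT
  TTF.F
  T.T.T
  F.FTT
  T.TTT
Step 2: 9 trees catch fire, 5 burn out
  TTF.F
  TF...
  F.F.F
  ...FT
  F.FTT
Step 3: 4 trees catch fire, 9 burn out
  TF...
  F....
  .....
  ....F
  ...FT

TF...
F....
.....
....F
...FT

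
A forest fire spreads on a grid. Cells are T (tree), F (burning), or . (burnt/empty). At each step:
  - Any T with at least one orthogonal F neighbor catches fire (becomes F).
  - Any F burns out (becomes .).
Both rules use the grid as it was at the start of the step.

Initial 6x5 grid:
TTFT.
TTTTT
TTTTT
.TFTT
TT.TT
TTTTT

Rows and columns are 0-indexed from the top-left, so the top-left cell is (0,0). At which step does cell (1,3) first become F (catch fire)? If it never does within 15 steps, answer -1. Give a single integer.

Step 1: cell (1,3)='T' (+6 fires, +2 burnt)
Step 2: cell (1,3)='F' (+8 fires, +6 burnt)
  -> target ignites at step 2
Step 3: cell (1,3)='.' (+8 fires, +8 burnt)
Step 4: cell (1,3)='.' (+3 fires, +8 burnt)
Step 5: cell (1,3)='.' (+0 fires, +3 burnt)
  fire out at step 5

2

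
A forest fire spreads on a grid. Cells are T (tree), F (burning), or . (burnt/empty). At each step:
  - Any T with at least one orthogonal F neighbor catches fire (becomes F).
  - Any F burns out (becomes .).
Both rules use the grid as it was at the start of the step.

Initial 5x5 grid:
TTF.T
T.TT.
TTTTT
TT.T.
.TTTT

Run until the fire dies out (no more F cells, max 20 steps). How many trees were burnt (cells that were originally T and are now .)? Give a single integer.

Answer: 17

Derivation:
Step 1: +2 fires, +1 burnt (F count now 2)
Step 2: +3 fires, +2 burnt (F count now 3)
Step 3: +3 fires, +3 burnt (F count now 3)
Step 4: +4 fires, +3 burnt (F count now 4)
Step 5: +3 fires, +4 burnt (F count now 3)
Step 6: +2 fires, +3 burnt (F count now 2)
Step 7: +0 fires, +2 burnt (F count now 0)
Fire out after step 7
Initially T: 18, now '.': 24
Total burnt (originally-T cells now '.'): 17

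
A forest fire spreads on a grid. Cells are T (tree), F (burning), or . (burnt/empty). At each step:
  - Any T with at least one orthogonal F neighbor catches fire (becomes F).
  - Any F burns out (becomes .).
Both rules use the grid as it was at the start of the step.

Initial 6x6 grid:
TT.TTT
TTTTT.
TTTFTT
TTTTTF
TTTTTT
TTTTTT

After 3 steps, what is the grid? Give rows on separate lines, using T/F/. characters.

Step 1: 7 trees catch fire, 2 burn out
  TT.TTT
  TTTFT.
  TTF.FF
  TTTFF.
  TTTTTF
  TTTTTT
Step 2: 8 trees catch fire, 7 burn out
  TT.FTT
  TTF.F.
  TF....
  TTF...
  TTTFF.
  TTTTTF
Step 3: 7 trees catch fire, 8 burn out
  TT..FT
  TF....
  F.....
  TF....
  TTF...
  TTTFF.

TT..FT
TF....
F.....
TF....
TTF...
TTTFF.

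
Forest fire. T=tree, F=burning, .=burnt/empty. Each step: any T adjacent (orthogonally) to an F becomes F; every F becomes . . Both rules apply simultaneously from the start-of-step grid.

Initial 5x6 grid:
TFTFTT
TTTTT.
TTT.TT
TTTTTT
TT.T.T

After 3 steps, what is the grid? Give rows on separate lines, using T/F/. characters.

Step 1: 5 trees catch fire, 2 burn out
  F.F.FT
  TFTFT.
  TTT.TT
  TTTTTT
  TT.T.T
Step 2: 5 trees catch fire, 5 burn out
  .....F
  F.F.F.
  TFT.TT
  TTTTTT
  TT.T.T
Step 3: 4 trees catch fire, 5 burn out
  ......
  ......
  F.F.FT
  TFTTTT
  TT.T.T

......
......
F.F.FT
TFTTTT
TT.T.T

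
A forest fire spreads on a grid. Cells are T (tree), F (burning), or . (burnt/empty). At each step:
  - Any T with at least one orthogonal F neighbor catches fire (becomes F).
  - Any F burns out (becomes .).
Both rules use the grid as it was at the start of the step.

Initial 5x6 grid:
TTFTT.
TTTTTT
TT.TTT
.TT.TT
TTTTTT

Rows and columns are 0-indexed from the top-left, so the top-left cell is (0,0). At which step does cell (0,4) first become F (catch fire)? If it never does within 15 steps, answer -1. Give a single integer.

Step 1: cell (0,4)='T' (+3 fires, +1 burnt)
Step 2: cell (0,4)='F' (+4 fires, +3 burnt)
  -> target ignites at step 2
Step 3: cell (0,4)='.' (+4 fires, +4 burnt)
Step 4: cell (0,4)='.' (+4 fires, +4 burnt)
Step 5: cell (0,4)='.' (+4 fires, +4 burnt)
Step 6: cell (0,4)='.' (+4 fires, +4 burnt)
Step 7: cell (0,4)='.' (+2 fires, +4 burnt)
Step 8: cell (0,4)='.' (+0 fires, +2 burnt)
  fire out at step 8

2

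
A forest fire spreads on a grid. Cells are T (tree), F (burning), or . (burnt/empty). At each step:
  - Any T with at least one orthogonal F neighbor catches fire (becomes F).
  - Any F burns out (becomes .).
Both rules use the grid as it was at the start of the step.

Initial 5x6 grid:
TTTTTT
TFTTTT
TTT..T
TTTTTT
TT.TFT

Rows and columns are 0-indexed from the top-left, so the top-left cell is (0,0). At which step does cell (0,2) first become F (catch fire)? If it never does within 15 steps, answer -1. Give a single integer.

Step 1: cell (0,2)='T' (+7 fires, +2 burnt)
Step 2: cell (0,2)='F' (+8 fires, +7 burnt)
  -> target ignites at step 2
Step 3: cell (0,2)='.' (+6 fires, +8 burnt)
Step 4: cell (0,2)='.' (+3 fires, +6 burnt)
Step 5: cell (0,2)='.' (+1 fires, +3 burnt)
Step 6: cell (0,2)='.' (+0 fires, +1 burnt)
  fire out at step 6

2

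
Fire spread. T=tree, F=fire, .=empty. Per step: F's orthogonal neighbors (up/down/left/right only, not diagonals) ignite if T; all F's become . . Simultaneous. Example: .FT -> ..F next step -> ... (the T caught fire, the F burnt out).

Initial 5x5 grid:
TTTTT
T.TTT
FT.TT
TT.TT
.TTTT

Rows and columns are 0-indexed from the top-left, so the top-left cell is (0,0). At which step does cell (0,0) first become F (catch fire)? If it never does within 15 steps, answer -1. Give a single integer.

Step 1: cell (0,0)='T' (+3 fires, +1 burnt)
Step 2: cell (0,0)='F' (+2 fires, +3 burnt)
  -> target ignites at step 2
Step 3: cell (0,0)='.' (+2 fires, +2 burnt)
Step 4: cell (0,0)='.' (+2 fires, +2 burnt)
Step 5: cell (0,0)='.' (+3 fires, +2 burnt)
Step 6: cell (0,0)='.' (+4 fires, +3 burnt)
Step 7: cell (0,0)='.' (+3 fires, +4 burnt)
Step 8: cell (0,0)='.' (+1 fires, +3 burnt)
Step 9: cell (0,0)='.' (+0 fires, +1 burnt)
  fire out at step 9

2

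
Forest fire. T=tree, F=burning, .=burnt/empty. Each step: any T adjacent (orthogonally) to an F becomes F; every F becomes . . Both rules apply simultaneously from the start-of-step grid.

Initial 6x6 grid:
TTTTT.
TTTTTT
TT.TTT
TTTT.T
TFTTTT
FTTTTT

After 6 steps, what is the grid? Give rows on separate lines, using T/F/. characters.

Step 1: 4 trees catch fire, 2 burn out
  TTTTT.
  TTTTTT
  TT.TTT
  TFTT.T
  F.FTTT
  .FTTTT
Step 2: 5 trees catch fire, 4 burn out
  TTTTT.
  TTTTTT
  TF.TTT
  F.FT.T
  ...FTT
  ..FTTT
Step 3: 5 trees catch fire, 5 burn out
  TTTTT.
  TFTTTT
  F..TTT
  ...F.T
  ....FT
  ...FTT
Step 4: 6 trees catch fire, 5 burn out
  TFTTT.
  F.FTTT
  ...FTT
  .....T
  .....F
  ....FT
Step 5: 6 trees catch fire, 6 burn out
  F.FTT.
  ...FTT
  ....FT
  .....F
  ......
  .....F
Step 6: 3 trees catch fire, 6 burn out
  ...FT.
  ....FT
  .....F
  ......
  ......
  ......

...FT.
....FT
.....F
......
......
......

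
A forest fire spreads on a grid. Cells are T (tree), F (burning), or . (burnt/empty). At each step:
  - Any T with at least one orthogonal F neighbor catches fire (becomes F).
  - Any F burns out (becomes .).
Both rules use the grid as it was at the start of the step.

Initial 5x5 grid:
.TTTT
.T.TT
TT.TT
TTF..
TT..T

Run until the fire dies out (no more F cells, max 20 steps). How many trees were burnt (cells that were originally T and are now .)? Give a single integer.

Answer: 15

Derivation:
Step 1: +1 fires, +1 burnt (F count now 1)
Step 2: +3 fires, +1 burnt (F count now 3)
Step 3: +3 fires, +3 burnt (F count now 3)
Step 4: +1 fires, +3 burnt (F count now 1)
Step 5: +1 fires, +1 burnt (F count now 1)
Step 6: +1 fires, +1 burnt (F count now 1)
Step 7: +2 fires, +1 burnt (F count now 2)
Step 8: +2 fires, +2 burnt (F count now 2)
Step 9: +1 fires, +2 burnt (F count now 1)
Step 10: +0 fires, +1 burnt (F count now 0)
Fire out after step 10
Initially T: 16, now '.': 24
Total burnt (originally-T cells now '.'): 15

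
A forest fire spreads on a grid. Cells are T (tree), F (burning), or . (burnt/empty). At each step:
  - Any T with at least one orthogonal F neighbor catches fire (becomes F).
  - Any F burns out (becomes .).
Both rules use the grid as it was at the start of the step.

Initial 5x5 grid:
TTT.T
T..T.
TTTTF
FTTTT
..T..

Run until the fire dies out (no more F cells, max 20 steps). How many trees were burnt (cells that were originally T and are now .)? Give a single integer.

Answer: 14

Derivation:
Step 1: +4 fires, +2 burnt (F count now 4)
Step 2: +6 fires, +4 burnt (F count now 6)
Step 3: +2 fires, +6 burnt (F count now 2)
Step 4: +1 fires, +2 burnt (F count now 1)
Step 5: +1 fires, +1 burnt (F count now 1)
Step 6: +0 fires, +1 burnt (F count now 0)
Fire out after step 6
Initially T: 15, now '.': 24
Total burnt (originally-T cells now '.'): 14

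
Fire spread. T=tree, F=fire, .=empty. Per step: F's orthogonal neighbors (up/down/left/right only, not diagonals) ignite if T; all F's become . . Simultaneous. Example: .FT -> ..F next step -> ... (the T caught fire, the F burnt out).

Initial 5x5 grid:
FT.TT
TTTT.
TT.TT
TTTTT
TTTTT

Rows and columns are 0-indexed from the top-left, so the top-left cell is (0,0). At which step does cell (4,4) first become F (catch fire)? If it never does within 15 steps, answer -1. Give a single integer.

Step 1: cell (4,4)='T' (+2 fires, +1 burnt)
Step 2: cell (4,4)='T' (+2 fires, +2 burnt)
Step 3: cell (4,4)='T' (+3 fires, +2 burnt)
Step 4: cell (4,4)='T' (+3 fires, +3 burnt)
Step 5: cell (4,4)='T' (+4 fires, +3 burnt)
Step 6: cell (4,4)='T' (+4 fires, +4 burnt)
Step 7: cell (4,4)='T' (+2 fires, +4 burnt)
Step 8: cell (4,4)='F' (+1 fires, +2 burnt)
  -> target ignites at step 8
Step 9: cell (4,4)='.' (+0 fires, +1 burnt)
  fire out at step 9

8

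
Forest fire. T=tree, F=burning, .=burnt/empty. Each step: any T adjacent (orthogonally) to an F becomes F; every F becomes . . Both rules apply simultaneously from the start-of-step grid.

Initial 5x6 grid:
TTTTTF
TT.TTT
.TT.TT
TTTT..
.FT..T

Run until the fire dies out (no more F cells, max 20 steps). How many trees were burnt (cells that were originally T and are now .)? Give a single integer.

Answer: 19

Derivation:
Step 1: +4 fires, +2 burnt (F count now 4)
Step 2: +6 fires, +4 burnt (F count now 6)
Step 3: +6 fires, +6 burnt (F count now 6)
Step 4: +2 fires, +6 burnt (F count now 2)
Step 5: +1 fires, +2 burnt (F count now 1)
Step 6: +0 fires, +1 burnt (F count now 0)
Fire out after step 6
Initially T: 20, now '.': 29
Total burnt (originally-T cells now '.'): 19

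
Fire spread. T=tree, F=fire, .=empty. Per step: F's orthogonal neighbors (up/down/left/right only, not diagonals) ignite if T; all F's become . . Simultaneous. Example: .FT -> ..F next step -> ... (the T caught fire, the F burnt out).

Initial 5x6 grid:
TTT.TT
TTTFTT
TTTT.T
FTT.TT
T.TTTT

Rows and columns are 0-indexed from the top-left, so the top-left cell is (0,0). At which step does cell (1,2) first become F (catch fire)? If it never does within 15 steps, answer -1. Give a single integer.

Step 1: cell (1,2)='F' (+6 fires, +2 burnt)
  -> target ignites at step 1
Step 2: cell (1,2)='.' (+8 fires, +6 burnt)
Step 3: cell (1,2)='.' (+5 fires, +8 burnt)
Step 4: cell (1,2)='.' (+2 fires, +5 burnt)
Step 5: cell (1,2)='.' (+3 fires, +2 burnt)
Step 6: cell (1,2)='.' (+0 fires, +3 burnt)
  fire out at step 6

1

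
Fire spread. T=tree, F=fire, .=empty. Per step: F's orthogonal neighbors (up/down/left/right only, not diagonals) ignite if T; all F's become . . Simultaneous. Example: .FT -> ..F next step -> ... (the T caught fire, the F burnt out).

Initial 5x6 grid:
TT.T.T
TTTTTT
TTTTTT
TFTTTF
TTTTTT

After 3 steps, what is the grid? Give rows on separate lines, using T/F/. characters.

Step 1: 7 trees catch fire, 2 burn out
  TT.T.T
  TTTTTT
  TFTTTF
  F.FTF.
  TFTTTF
Step 2: 9 trees catch fire, 7 burn out
  TT.T.T
  TFTTTF
  F.FTF.
  ...F..
  F.FTF.
Step 3: 7 trees catch fire, 9 burn out
  TF.T.F
  F.FTF.
  ...F..
  ......
  ...F..

TF.T.F
F.FTF.
...F..
......
...F..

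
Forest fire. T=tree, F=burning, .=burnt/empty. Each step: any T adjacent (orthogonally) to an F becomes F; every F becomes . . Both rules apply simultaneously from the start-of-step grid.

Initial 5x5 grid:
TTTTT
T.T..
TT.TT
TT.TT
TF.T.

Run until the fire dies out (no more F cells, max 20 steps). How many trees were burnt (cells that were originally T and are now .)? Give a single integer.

Step 1: +2 fires, +1 burnt (F count now 2)
Step 2: +2 fires, +2 burnt (F count now 2)
Step 3: +1 fires, +2 burnt (F count now 1)
Step 4: +1 fires, +1 burnt (F count now 1)
Step 5: +1 fires, +1 burnt (F count now 1)
Step 6: +1 fires, +1 burnt (F count now 1)
Step 7: +1 fires, +1 burnt (F count now 1)
Step 8: +2 fires, +1 burnt (F count now 2)
Step 9: +1 fires, +2 burnt (F count now 1)
Step 10: +0 fires, +1 burnt (F count now 0)
Fire out after step 10
Initially T: 17, now '.': 20
Total burnt (originally-T cells now '.'): 12

Answer: 12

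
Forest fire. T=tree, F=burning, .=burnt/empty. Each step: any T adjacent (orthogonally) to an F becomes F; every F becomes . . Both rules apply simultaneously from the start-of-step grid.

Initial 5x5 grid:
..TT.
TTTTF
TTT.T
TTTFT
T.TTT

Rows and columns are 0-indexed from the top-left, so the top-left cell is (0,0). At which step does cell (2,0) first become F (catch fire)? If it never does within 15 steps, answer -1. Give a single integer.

Step 1: cell (2,0)='T' (+5 fires, +2 burnt)
Step 2: cell (2,0)='T' (+6 fires, +5 burnt)
Step 3: cell (2,0)='T' (+4 fires, +6 burnt)
Step 4: cell (2,0)='F' (+3 fires, +4 burnt)
  -> target ignites at step 4
Step 5: cell (2,0)='.' (+0 fires, +3 burnt)
  fire out at step 5

4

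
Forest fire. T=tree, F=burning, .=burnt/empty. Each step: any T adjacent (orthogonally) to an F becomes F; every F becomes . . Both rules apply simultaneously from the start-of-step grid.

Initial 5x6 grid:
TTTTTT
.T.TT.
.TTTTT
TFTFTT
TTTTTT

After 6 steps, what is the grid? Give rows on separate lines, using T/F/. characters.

Step 1: 7 trees catch fire, 2 burn out
  TTTTTT
  .T.TT.
  .FTFTT
  F.F.FT
  TFTFTT
Step 2: 8 trees catch fire, 7 burn out
  TTTTTT
  .F.FT.
  ..F.FT
  .....F
  F.F.FT
Step 3: 5 trees catch fire, 8 burn out
  TFTFTT
  ....F.
  .....F
  ......
  .....F
Step 4: 3 trees catch fire, 5 burn out
  F.F.FT
  ......
  ......
  ......
  ......
Step 5: 1 trees catch fire, 3 burn out
  .....F
  ......
  ......
  ......
  ......
Step 6: 0 trees catch fire, 1 burn out
  ......
  ......
  ......
  ......
  ......

......
......
......
......
......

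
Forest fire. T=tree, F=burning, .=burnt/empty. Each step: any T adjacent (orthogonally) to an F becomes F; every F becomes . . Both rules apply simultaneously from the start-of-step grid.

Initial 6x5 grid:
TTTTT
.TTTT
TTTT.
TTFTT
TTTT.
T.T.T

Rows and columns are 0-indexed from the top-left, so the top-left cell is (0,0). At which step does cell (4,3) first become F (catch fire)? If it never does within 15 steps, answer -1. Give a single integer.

Step 1: cell (4,3)='T' (+4 fires, +1 burnt)
Step 2: cell (4,3)='F' (+8 fires, +4 burnt)
  -> target ignites at step 2
Step 3: cell (4,3)='.' (+5 fires, +8 burnt)
Step 4: cell (4,3)='.' (+4 fires, +5 burnt)
Step 5: cell (4,3)='.' (+2 fires, +4 burnt)
Step 6: cell (4,3)='.' (+0 fires, +2 burnt)
  fire out at step 6

2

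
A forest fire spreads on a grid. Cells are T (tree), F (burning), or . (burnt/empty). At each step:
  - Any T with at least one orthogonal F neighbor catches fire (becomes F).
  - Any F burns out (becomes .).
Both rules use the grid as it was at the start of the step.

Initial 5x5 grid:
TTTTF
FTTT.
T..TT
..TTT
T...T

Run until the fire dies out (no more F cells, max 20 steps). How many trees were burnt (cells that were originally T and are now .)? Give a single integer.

Answer: 14

Derivation:
Step 1: +4 fires, +2 burnt (F count now 4)
Step 2: +4 fires, +4 burnt (F count now 4)
Step 3: +1 fires, +4 burnt (F count now 1)
Step 4: +2 fires, +1 burnt (F count now 2)
Step 5: +2 fires, +2 burnt (F count now 2)
Step 6: +1 fires, +2 burnt (F count now 1)
Step 7: +0 fires, +1 burnt (F count now 0)
Fire out after step 7
Initially T: 15, now '.': 24
Total burnt (originally-T cells now '.'): 14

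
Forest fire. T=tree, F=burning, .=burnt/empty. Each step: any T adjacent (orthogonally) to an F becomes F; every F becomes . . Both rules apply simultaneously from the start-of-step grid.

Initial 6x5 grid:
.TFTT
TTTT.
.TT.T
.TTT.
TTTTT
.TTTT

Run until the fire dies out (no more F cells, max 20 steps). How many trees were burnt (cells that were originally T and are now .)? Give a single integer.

Answer: 21

Derivation:
Step 1: +3 fires, +1 burnt (F count now 3)
Step 2: +4 fires, +3 burnt (F count now 4)
Step 3: +3 fires, +4 burnt (F count now 3)
Step 4: +3 fires, +3 burnt (F count now 3)
Step 5: +3 fires, +3 burnt (F count now 3)
Step 6: +4 fires, +3 burnt (F count now 4)
Step 7: +1 fires, +4 burnt (F count now 1)
Step 8: +0 fires, +1 burnt (F count now 0)
Fire out after step 8
Initially T: 22, now '.': 29
Total burnt (originally-T cells now '.'): 21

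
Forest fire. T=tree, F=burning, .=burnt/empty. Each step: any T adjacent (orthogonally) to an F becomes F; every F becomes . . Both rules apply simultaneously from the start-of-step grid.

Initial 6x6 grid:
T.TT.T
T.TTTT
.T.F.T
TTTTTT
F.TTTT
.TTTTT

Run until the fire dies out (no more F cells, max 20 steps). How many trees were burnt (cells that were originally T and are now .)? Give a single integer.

Answer: 24

Derivation:
Step 1: +3 fires, +2 burnt (F count now 3)
Step 2: +7 fires, +3 burnt (F count now 7)
Step 3: +7 fires, +7 burnt (F count now 7)
Step 4: +5 fires, +7 burnt (F count now 5)
Step 5: +2 fires, +5 burnt (F count now 2)
Step 6: +0 fires, +2 burnt (F count now 0)
Fire out after step 6
Initially T: 26, now '.': 34
Total burnt (originally-T cells now '.'): 24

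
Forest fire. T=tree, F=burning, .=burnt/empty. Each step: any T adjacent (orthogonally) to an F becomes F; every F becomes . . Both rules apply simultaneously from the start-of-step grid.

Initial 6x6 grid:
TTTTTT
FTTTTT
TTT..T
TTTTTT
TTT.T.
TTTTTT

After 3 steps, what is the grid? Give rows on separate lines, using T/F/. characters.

Step 1: 3 trees catch fire, 1 burn out
  FTTTTT
  .FTTTT
  FTT..T
  TTTTTT
  TTT.T.
  TTTTTT
Step 2: 4 trees catch fire, 3 burn out
  .FTTTT
  ..FTTT
  .FT..T
  FTTTTT
  TTT.T.
  TTTTTT
Step 3: 5 trees catch fire, 4 burn out
  ..FTTT
  ...FTT
  ..F..T
  .FTTTT
  FTT.T.
  TTTTTT

..FTTT
...FTT
..F..T
.FTTTT
FTT.T.
TTTTTT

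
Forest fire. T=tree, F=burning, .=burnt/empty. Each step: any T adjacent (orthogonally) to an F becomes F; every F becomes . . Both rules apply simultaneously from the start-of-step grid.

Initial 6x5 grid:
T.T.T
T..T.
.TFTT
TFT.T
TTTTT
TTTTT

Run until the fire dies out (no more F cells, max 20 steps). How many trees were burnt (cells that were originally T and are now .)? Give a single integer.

Answer: 17

Derivation:
Step 1: +5 fires, +2 burnt (F count now 5)
Step 2: +5 fires, +5 burnt (F count now 5)
Step 3: +4 fires, +5 burnt (F count now 4)
Step 4: +2 fires, +4 burnt (F count now 2)
Step 5: +1 fires, +2 burnt (F count now 1)
Step 6: +0 fires, +1 burnt (F count now 0)
Fire out after step 6
Initially T: 21, now '.': 26
Total burnt (originally-T cells now '.'): 17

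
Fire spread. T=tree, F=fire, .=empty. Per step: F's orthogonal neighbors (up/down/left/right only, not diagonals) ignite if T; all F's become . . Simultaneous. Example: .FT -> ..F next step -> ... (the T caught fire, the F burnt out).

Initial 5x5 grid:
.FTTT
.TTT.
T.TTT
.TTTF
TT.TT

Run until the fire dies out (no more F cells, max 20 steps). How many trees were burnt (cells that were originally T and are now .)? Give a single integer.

Answer: 16

Derivation:
Step 1: +5 fires, +2 burnt (F count now 5)
Step 2: +5 fires, +5 burnt (F count now 5)
Step 3: +4 fires, +5 burnt (F count now 4)
Step 4: +1 fires, +4 burnt (F count now 1)
Step 5: +1 fires, +1 burnt (F count now 1)
Step 6: +0 fires, +1 burnt (F count now 0)
Fire out after step 6
Initially T: 17, now '.': 24
Total burnt (originally-T cells now '.'): 16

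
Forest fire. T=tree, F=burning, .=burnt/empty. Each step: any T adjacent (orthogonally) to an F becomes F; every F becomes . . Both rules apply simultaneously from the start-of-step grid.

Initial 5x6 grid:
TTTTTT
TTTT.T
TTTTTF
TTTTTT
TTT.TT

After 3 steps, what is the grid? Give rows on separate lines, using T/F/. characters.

Step 1: 3 trees catch fire, 1 burn out
  TTTTTT
  TTTT.F
  TTTTF.
  TTTTTF
  TTT.TT
Step 2: 4 trees catch fire, 3 burn out
  TTTTTF
  TTTT..
  TTTF..
  TTTTF.
  TTT.TF
Step 3: 5 trees catch fire, 4 burn out
  TTTTF.
  TTTF..
  TTF...
  TTTF..
  TTT.F.

TTTTF.
TTTF..
TTF...
TTTF..
TTT.F.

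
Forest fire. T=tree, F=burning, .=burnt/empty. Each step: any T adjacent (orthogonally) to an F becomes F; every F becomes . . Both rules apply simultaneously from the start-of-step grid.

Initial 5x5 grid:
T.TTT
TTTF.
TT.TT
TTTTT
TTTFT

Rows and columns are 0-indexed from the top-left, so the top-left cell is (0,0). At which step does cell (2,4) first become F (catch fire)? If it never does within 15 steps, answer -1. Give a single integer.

Step 1: cell (2,4)='T' (+6 fires, +2 burnt)
Step 2: cell (2,4)='F' (+7 fires, +6 burnt)
  -> target ignites at step 2
Step 3: cell (2,4)='.' (+4 fires, +7 burnt)
Step 4: cell (2,4)='.' (+3 fires, +4 burnt)
Step 5: cell (2,4)='.' (+0 fires, +3 burnt)
  fire out at step 5

2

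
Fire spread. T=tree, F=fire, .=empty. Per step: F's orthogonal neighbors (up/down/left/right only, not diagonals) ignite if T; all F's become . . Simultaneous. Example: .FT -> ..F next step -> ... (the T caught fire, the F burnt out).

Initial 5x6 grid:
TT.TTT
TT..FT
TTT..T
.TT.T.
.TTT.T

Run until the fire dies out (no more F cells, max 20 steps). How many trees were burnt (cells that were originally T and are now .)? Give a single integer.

Answer: 5

Derivation:
Step 1: +2 fires, +1 burnt (F count now 2)
Step 2: +3 fires, +2 burnt (F count now 3)
Step 3: +0 fires, +3 burnt (F count now 0)
Fire out after step 3
Initially T: 19, now '.': 16
Total burnt (originally-T cells now '.'): 5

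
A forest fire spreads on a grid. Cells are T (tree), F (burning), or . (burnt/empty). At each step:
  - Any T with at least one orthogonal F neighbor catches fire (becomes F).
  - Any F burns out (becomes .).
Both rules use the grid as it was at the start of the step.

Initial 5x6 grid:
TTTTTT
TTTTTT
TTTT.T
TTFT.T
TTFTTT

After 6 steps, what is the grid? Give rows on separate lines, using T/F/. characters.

Step 1: 5 trees catch fire, 2 burn out
  TTTTTT
  TTTTTT
  TTFT.T
  TF.F.T
  TF.FTT
Step 2: 6 trees catch fire, 5 burn out
  TTTTTT
  TTFTTT
  TF.F.T
  F....T
  F...FT
Step 3: 5 trees catch fire, 6 burn out
  TTFTTT
  TF.FTT
  F....T
  .....T
  .....F
Step 4: 5 trees catch fire, 5 burn out
  TF.FTT
  F...FT
  .....T
  .....F
  ......
Step 5: 4 trees catch fire, 5 burn out
  F...FT
  .....F
  .....F
  ......
  ......
Step 6: 1 trees catch fire, 4 burn out
  .....F
  ......
  ......
  ......
  ......

.....F
......
......
......
......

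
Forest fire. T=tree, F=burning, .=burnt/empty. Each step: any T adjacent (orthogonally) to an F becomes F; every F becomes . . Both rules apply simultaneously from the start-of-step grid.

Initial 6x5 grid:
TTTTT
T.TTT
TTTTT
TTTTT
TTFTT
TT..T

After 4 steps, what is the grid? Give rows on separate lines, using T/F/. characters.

Step 1: 3 trees catch fire, 1 burn out
  TTTTT
  T.TTT
  TTTTT
  TTFTT
  TF.FT
  TT..T
Step 2: 6 trees catch fire, 3 burn out
  TTTTT
  T.TTT
  TTFTT
  TF.FT
  F...F
  TF..T
Step 3: 7 trees catch fire, 6 burn out
  TTTTT
  T.FTT
  TF.FT
  F...F
  .....
  F...F
Step 4: 4 trees catch fire, 7 burn out
  TTFTT
  T..FT
  F...F
  .....
  .....
  .....

TTFTT
T..FT
F...F
.....
.....
.....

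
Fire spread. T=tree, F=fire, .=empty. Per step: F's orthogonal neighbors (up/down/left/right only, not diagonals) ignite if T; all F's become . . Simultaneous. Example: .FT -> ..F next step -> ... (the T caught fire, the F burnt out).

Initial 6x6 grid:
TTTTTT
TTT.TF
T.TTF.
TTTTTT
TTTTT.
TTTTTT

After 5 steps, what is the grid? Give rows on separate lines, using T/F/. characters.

Step 1: 4 trees catch fire, 2 burn out
  TTTTTF
  TTT.F.
  T.TF..
  TTTTFT
  TTTTT.
  TTTTTT
Step 2: 5 trees catch fire, 4 burn out
  TTTTF.
  TTT...
  T.F...
  TTTF.F
  TTTTF.
  TTTTTT
Step 3: 5 trees catch fire, 5 burn out
  TTTF..
  TTF...
  T.....
  TTF...
  TTTF..
  TTTTFT
Step 4: 6 trees catch fire, 5 burn out
  TTF...
  TF....
  T.....
  TF....
  TTF...
  TTTF.F
Step 5: 5 trees catch fire, 6 burn out
  TF....
  F.....
  T.....
  F.....
  TF....
  TTF...

TF....
F.....
T.....
F.....
TF....
TTF...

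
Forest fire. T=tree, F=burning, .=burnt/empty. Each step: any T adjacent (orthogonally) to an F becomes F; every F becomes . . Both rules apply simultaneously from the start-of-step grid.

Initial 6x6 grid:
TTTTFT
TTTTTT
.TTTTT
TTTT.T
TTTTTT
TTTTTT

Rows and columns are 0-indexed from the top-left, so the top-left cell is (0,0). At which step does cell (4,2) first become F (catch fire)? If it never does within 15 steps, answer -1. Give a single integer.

Step 1: cell (4,2)='T' (+3 fires, +1 burnt)
Step 2: cell (4,2)='T' (+4 fires, +3 burnt)
Step 3: cell (4,2)='T' (+4 fires, +4 burnt)
Step 4: cell (4,2)='T' (+5 fires, +4 burnt)
Step 5: cell (4,2)='T' (+5 fires, +5 burnt)
Step 6: cell (4,2)='F' (+5 fires, +5 burnt)
  -> target ignites at step 6
Step 7: cell (4,2)='.' (+4 fires, +5 burnt)
Step 8: cell (4,2)='.' (+2 fires, +4 burnt)
Step 9: cell (4,2)='.' (+1 fires, +2 burnt)
Step 10: cell (4,2)='.' (+0 fires, +1 burnt)
  fire out at step 10

6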